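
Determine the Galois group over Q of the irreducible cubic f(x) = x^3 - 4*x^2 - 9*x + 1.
Gal(K/Q) = S_3 (symmetric group of order 6)

Compute the discriminant of x^3 + (-4)*x^2 + (-9)*x + (1): Δ = 5089. Since Δ is not a rational square, the Galois group is not contained in A_3; it must be the full S_3 (irreducibility of the cubic rules out anything smaller).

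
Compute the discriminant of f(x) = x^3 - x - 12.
Δ = -3884

For a depressed cubic x^3 + p x + q the discriminant is Δ = -4 p^3 - 27 q^2 = -4*(-1)^3 - 27*(-12)^2 = 4 - 3888 = -3884.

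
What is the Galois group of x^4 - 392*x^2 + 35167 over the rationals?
Gal(K/Q) = V_4 (Klein four-group, Z/2Z × Z/2Z)

f factors as (x^2 - 253)(x^2 - 139), so the splitting field is K = Q(sqrt(253), sqrt(139)). The elements 253, 139, 35167 are all non-squares in Q, so sqrt(253) and sqrt(139) generate independent quadratic extensions. Thus [K:Q] = 4 and Gal(K/Q) is generated by the two order-2 automorphisms sqrt(253) ↦ -sqrt(253) and sqrt(139) ↦ -sqrt(139), giving V_4.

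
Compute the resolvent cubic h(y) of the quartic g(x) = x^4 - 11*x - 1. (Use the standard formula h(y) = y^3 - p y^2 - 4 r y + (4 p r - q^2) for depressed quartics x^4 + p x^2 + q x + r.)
h(y) = y^3 + 4*y - 121

Identify coefficients: p = 0, q = -11, r = -1.
Plug into h(y) = y^3 - p y^2 - 4 r y + (4 p r - q^2):
  h(y) = y^3 - (0) y^2 - 4*(-1) y + (4*(0)*(-1) - (-11)^2)
       = y^3 + (0) y^2 + (4) y + (-121).
Simplifying: h(y) = y^3 + 4*y - 121.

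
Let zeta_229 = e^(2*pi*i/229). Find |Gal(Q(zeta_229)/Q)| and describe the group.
|Gal(Q(zeta_229)/Q)| = phi(229) = 228; group ≅ (Z/229Z)^* ≅ Z/228Z

The n-th cyclotomic polynomial Φ_229(x) is the minimal polynomial of zeta_229 over Q and has degree phi(229) = 228. So Q(zeta_229) is a degree-228 Galois extension with Galois group (Z/229Z)^*. (Z/229Z)^* is cyclic since 229 is an odd prime power (or 4). Hence Gal(Q(zeta_229)/Q) ≅ Z/228Z.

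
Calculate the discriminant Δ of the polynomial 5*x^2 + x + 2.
Δ = -39

For a quadratic a x^2 + b x + c the discriminant is Δ = b^2 - 4ac = (1)^2 - 4*(5)*(2) = 1 - (40) = -39.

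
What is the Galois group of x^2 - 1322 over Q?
Gal(K/Q) = Z/2Z (cyclic of order 2)

x^2 - 1322 is irreducible over Q since 1322 is not a rational square. The splitting field Q(sqrt(1322)) has degree 2 over Q, and its unique nontrivial automorphism is sqrt(1322) ↦ -sqrt(1322). Hence Gal(Q(sqrt(1322))/Q) = Z/2Z.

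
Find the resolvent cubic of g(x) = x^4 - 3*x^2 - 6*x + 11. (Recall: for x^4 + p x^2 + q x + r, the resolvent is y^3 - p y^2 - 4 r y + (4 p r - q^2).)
h(y) = y^3 + 3*y^2 - 44*y - 168

Identify coefficients: p = -3, q = -6, r = 11.
Plug into h(y) = y^3 - p y^2 - 4 r y + (4 p r - q^2):
  h(y) = y^3 - (-3) y^2 - 4*(11) y + (4*(-3)*(11) - (-6)^2)
       = y^3 + (3) y^2 + (-44) y + (-168).
Simplifying: h(y) = y^3 + 3*y^2 - 44*y - 168.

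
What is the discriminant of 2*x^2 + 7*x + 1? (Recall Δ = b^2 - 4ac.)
Δ = 41

For a quadratic a x^2 + b x + c the discriminant is Δ = b^2 - 4ac = (7)^2 - 4*(2)*(1) = 49 - (8) = 41.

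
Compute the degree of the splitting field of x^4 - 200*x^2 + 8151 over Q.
[K:Q] = 4

f factors as (x^2 - 57)(x^2 - 143); the splitting field is K = Q(sqrt(57), sqrt(143)). Since 57, 143, and 8151 are all non-squares in Q, the three subfields Q(sqrt(57)), Q(sqrt(143)), Q(sqrt(8151)) are distinct degree-2 extensions, so [K:Q] = 4 (Klein four Galois group).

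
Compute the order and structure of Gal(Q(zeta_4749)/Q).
|Gal(Q(zeta_4749)/Q)| = phi(4749) = 3164; group ≅ (Z/4749Z)^* ≅ Z/2Z × Z/1582Z

The n-th cyclotomic polynomial Φ_4749(x) is the minimal polynomial of zeta_4749 over Q and has degree phi(4749) = 3164. So Q(zeta_4749) is a degree-3164 Galois extension with Galois group (Z/4749Z)^*. By CRT, (Z/4749Z)^* ≅ (Z/3Z)^* × (Z/1583Z)^*. Each prime-power unit group is (Z/3Z)^* ≅ Z/2Z; (Z/1583Z)^* ≅ Z/1582Z. Hence Gal(Q(zeta_4749)/Q) ≅ Z/2Z × Z/1582Z.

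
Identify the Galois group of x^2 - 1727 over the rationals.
Gal(K/Q) = Z/2Z (cyclic of order 2)

x^2 - 1727 is irreducible over Q since 1727 is not a rational square. The splitting field Q(sqrt(1727)) has degree 2 over Q, and its unique nontrivial automorphism is sqrt(1727) ↦ -sqrt(1727). Hence Gal(Q(sqrt(1727))/Q) = Z/2Z.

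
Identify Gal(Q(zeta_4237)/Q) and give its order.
|Gal(Q(zeta_4237)/Q)| = phi(4237) = 3996; group ≅ (Z/4237Z)^* ≅ Z/18Z × Z/222Z

The n-th cyclotomic polynomial Φ_4237(x) is the minimal polynomial of zeta_4237 over Q and has degree phi(4237) = 3996. So Q(zeta_4237) is a degree-3996 Galois extension with Galois group (Z/4237Z)^*. By CRT, (Z/4237Z)^* ≅ (Z/19Z)^* × (Z/223Z)^*. Each prime-power unit group is (Z/19Z)^* ≅ Z/18Z; (Z/223Z)^* ≅ Z/222Z. Hence Gal(Q(zeta_4237)/Q) ≅ Z/18Z × Z/222Z.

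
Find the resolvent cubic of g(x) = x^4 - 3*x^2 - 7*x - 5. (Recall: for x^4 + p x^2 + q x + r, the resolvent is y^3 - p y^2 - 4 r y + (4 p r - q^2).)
h(y) = y^3 + 3*y^2 + 20*y + 11

Identify coefficients: p = -3, q = -7, r = -5.
Plug into h(y) = y^3 - p y^2 - 4 r y + (4 p r - q^2):
  h(y) = y^3 - (-3) y^2 - 4*(-5) y + (4*(-3)*(-5) - (-7)^2)
       = y^3 + (3) y^2 + (20) y + (11).
Simplifying: h(y) = y^3 + 3*y^2 + 20*y + 11.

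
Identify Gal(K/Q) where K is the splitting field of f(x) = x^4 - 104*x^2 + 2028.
Gal(K/Q) = V_4 (Klein four-group, Z/2Z × Z/2Z)

f factors as (x^2 - 26)(x^2 - 78), so the splitting field is K = Q(sqrt(26), sqrt(78)). The elements 26, 78, 2028 are all non-squares in Q, so sqrt(26) and sqrt(78) generate independent quadratic extensions. Thus [K:Q] = 4 and Gal(K/Q) is generated by the two order-2 automorphisms sqrt(26) ↦ -sqrt(26) and sqrt(78) ↦ -sqrt(78), giving V_4.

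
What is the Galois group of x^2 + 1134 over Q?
Gal(K/Q) = Z/2Z (cyclic of order 2)

x^2 + 1134 is irreducible over Q since -1134 is not a rational square. The splitting field Q(sqrt(-1134)) has degree 2 over Q, and its unique nontrivial automorphism is sqrt(-1134) ↦ -sqrt(-1134). Hence Gal(Q(sqrt(-1134))/Q) = Z/2Z.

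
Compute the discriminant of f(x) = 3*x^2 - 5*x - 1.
Δ = 37

For a quadratic a x^2 + b x + c the discriminant is Δ = b^2 - 4ac = (-5)^2 - 4*(3)*(-1) = 25 - (-12) = 37.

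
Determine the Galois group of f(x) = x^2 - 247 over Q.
Gal(K/Q) = Z/2Z (cyclic of order 2)

x^2 - 247 is irreducible over Q since 247 is not a rational square. The splitting field Q(sqrt(247)) has degree 2 over Q, and its unique nontrivial automorphism is sqrt(247) ↦ -sqrt(247). Hence Gal(Q(sqrt(247))/Q) = Z/2Z.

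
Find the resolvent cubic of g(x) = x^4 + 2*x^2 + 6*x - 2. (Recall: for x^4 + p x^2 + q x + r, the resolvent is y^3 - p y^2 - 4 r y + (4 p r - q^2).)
h(y) = y^3 - 2*y^2 + 8*y - 52

Identify coefficients: p = 2, q = 6, r = -2.
Plug into h(y) = y^3 - p y^2 - 4 r y + (4 p r - q^2):
  h(y) = y^3 - (2) y^2 - 4*(-2) y + (4*(2)*(-2) - (6)^2)
       = y^3 + (-2) y^2 + (8) y + (-52).
Simplifying: h(y) = y^3 - 2*y^2 + 8*y - 52.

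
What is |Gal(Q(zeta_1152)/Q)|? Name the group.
|Gal(Q(zeta_1152)/Q)| = phi(1152) = 384; group ≅ (Z/1152Z)^* ≅ Z/2Z × Z/6Z × Z/32Z

The n-th cyclotomic polynomial Φ_1152(x) is the minimal polynomial of zeta_1152 over Q and has degree phi(1152) = 384. So Q(zeta_1152) is a degree-384 Galois extension with Galois group (Z/1152Z)^*. By CRT, (Z/1152Z)^* ≅ (Z/128Z)^* × (Z/9Z)^*. Each prime-power unit group is (Z/128Z)^* ≅ Z/2Z × Z/32Z; (Z/9Z)^* ≅ Z/6Z. Hence Gal(Q(zeta_1152)/Q) ≅ Z/2Z × Z/6Z × Z/32Z.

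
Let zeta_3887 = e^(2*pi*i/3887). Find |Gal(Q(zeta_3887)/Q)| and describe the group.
|Gal(Q(zeta_3887)/Q)| = phi(3887) = 3432; group ≅ (Z/3887Z)^* ≅ Z/22Z × Z/156Z

The n-th cyclotomic polynomial Φ_3887(x) is the minimal polynomial of zeta_3887 over Q and has degree phi(3887) = 3432. So Q(zeta_3887) is a degree-3432 Galois extension with Galois group (Z/3887Z)^*. By CRT, (Z/3887Z)^* ≅ (Z/169Z)^* × (Z/23Z)^*. Each prime-power unit group is (Z/169Z)^* ≅ Z/156Z; (Z/23Z)^* ≅ Z/22Z. Hence Gal(Q(zeta_3887)/Q) ≅ Z/22Z × Z/156Z.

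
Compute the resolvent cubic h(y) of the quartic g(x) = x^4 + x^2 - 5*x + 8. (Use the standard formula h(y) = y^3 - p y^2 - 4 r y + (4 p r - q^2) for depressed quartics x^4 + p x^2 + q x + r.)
h(y) = y^3 - y^2 - 32*y + 7

Identify coefficients: p = 1, q = -5, r = 8.
Plug into h(y) = y^3 - p y^2 - 4 r y + (4 p r - q^2):
  h(y) = y^3 - (1) y^2 - 4*(8) y + (4*(1)*(8) - (-5)^2)
       = y^3 + (-1) y^2 + (-32) y + (7).
Simplifying: h(y) = y^3 - y^2 - 32*y + 7.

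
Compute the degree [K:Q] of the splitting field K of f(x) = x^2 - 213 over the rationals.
[K:Q] = 2

The polynomial x^2 - 213 is irreducible over Q since 213 is not a perfect square. Its splitting field is Q(sqrt(213)), which has degree 2 over Q.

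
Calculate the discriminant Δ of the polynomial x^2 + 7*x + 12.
Δ = 1

For a quadratic a x^2 + b x + c the discriminant is Δ = b^2 - 4ac = (7)^2 - 4*(1)*(12) = 49 - (48) = 1.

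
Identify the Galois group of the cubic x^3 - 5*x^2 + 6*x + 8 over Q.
Gal(K/Q) = S_3 (symmetric group of order 6)

Compute the discriminant of x^3 + (-5)*x^2 + (6)*x + (8): Δ = -2012. Since Δ is not a rational square, the Galois group is not contained in A_3; it must be the full S_3 (irreducibility of the cubic rules out anything smaller).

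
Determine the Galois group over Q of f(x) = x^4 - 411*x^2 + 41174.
Gal(K/Q) = V_4 (Klein four-group, Z/2Z × Z/2Z)

f factors as (x^2 - 238)(x^2 - 173), so the splitting field is K = Q(sqrt(238), sqrt(173)). The elements 238, 173, 41174 are all non-squares in Q, so sqrt(238) and sqrt(173) generate independent quadratic extensions. Thus [K:Q] = 4 and Gal(K/Q) is generated by the two order-2 automorphisms sqrt(238) ↦ -sqrt(238) and sqrt(173) ↦ -sqrt(173), giving V_4.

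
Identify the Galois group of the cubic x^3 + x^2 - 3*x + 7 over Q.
Gal(K/Q) = S_3 (symmetric group of order 6)

Compute the discriminant of x^3 + (1)*x^2 + (-3)*x + (7): Δ = -1612. Since Δ is not a rational square, the Galois group is not contained in A_3; it must be the full S_3 (irreducibility of the cubic rules out anything smaller).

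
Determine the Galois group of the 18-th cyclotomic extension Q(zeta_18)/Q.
|Gal(Q(zeta_18)/Q)| = phi(18) = 6; group ≅ (Z/18Z)^* ≅ Z/6Z

The n-th cyclotomic polynomial Φ_18(x) is the minimal polynomial of zeta_18 over Q and has degree phi(18) = 6. So Q(zeta_18) is a degree-6 Galois extension with Galois group (Z/18Z)^*. By CRT, (Z/18Z)^* ≅ (Z/2Z)^* × (Z/9Z)^*. Each prime-power unit group is (Z/2Z)^* ≅ trivial group (order 1); (Z/9Z)^* ≅ Z/6Z. Hence Gal(Q(zeta_18)/Q) ≅ Z/6Z.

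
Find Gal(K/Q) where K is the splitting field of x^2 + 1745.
Gal(K/Q) = Z/2Z (cyclic of order 2)

x^2 + 1745 is irreducible over Q since -1745 is not a rational square. The splitting field Q(sqrt(-1745)) has degree 2 over Q, and its unique nontrivial automorphism is sqrt(-1745) ↦ -sqrt(-1745). Hence Gal(Q(sqrt(-1745))/Q) = Z/2Z.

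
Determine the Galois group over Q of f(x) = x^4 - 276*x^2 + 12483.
Gal(K/Q) = V_4 (Klein four-group, Z/2Z × Z/2Z)

f factors as (x^2 - 57)(x^2 - 219), so the splitting field is K = Q(sqrt(57), sqrt(219)). The elements 57, 219, 12483 are all non-squares in Q, so sqrt(57) and sqrt(219) generate independent quadratic extensions. Thus [K:Q] = 4 and Gal(K/Q) is generated by the two order-2 automorphisms sqrt(57) ↦ -sqrt(57) and sqrt(219) ↦ -sqrt(219), giving V_4.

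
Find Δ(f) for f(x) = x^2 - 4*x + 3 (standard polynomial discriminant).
Δ = 4

For a quadratic a x^2 + b x + c the discriminant is Δ = b^2 - 4ac = (-4)^2 - 4*(1)*(3) = 16 - (12) = 4.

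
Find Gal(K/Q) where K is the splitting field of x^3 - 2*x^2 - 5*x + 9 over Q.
Gal(K/Q) = S_3 (symmetric group of order 6)

Compute the discriminant of x^3 + (-2)*x^2 + (-5)*x + (9): Δ = 321. Since Δ is not a rational square, the Galois group is not contained in A_3; it must be the full S_3 (irreducibility of the cubic rules out anything smaller).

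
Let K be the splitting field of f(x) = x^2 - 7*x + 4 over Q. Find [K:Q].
[K:Q] = 2

The discriminant of x^2 + (-7)*x + (4) is b^2 - 4c = 49 - (16) = 33. Since 33 is not a perfect square in Q, the polynomial is irreducible over Q. Its two roots generate a degree-2 extension, so [K:Q] = 2.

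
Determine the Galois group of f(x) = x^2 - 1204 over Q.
Gal(K/Q) = Z/2Z (cyclic of order 2)

x^2 - 1204 is irreducible over Q since 1204 is not a rational square. The splitting field Q(sqrt(1204)) has degree 2 over Q, and its unique nontrivial automorphism is sqrt(1204) ↦ -sqrt(1204). Hence Gal(Q(sqrt(1204))/Q) = Z/2Z.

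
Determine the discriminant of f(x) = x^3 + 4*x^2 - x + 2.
Δ = -744

For x^3 + a x^2 + b x + c the discriminant is Δ = 18 a b c - 4 a^3 c + a^2 b^2 - 4 b^3 - 27 c^2.
Plug a = 4, b = -1, c = 2:
  18*(4)*(-1)*(2) - 4*(4)^3*(2) + (4)^2*(-1)^2 - 4*(-1)^3 - 27*(2)^2
  = -144 + (-512) + 16 + (4) + (-108)
  = -744.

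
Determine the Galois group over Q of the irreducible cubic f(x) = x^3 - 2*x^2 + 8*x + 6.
Gal(K/Q) = S_3 (symmetric group of order 6)

Compute the discriminant of x^3 + (-2)*x^2 + (8)*x + (6): Δ = -4300. Since Δ is not a rational square, the Galois group is not contained in A_3; it must be the full S_3 (irreducibility of the cubic rules out anything smaller).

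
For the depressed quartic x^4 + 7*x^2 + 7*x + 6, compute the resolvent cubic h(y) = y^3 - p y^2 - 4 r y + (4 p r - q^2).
h(y) = y^3 - 7*y^2 - 24*y + 119

Identify coefficients: p = 7, q = 7, r = 6.
Plug into h(y) = y^3 - p y^2 - 4 r y + (4 p r - q^2):
  h(y) = y^3 - (7) y^2 - 4*(6) y + (4*(7)*(6) - (7)^2)
       = y^3 + (-7) y^2 + (-24) y + (119).
Simplifying: h(y) = y^3 - 7*y^2 - 24*y + 119.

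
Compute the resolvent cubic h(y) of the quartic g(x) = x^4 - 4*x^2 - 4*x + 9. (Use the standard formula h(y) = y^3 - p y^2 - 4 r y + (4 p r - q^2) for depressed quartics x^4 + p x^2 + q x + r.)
h(y) = y^3 + 4*y^2 - 36*y - 160

Identify coefficients: p = -4, q = -4, r = 9.
Plug into h(y) = y^3 - p y^2 - 4 r y + (4 p r - q^2):
  h(y) = y^3 - (-4) y^2 - 4*(9) y + (4*(-4)*(9) - (-4)^2)
       = y^3 + (4) y^2 + (-36) y + (-160).
Simplifying: h(y) = y^3 + 4*y^2 - 36*y - 160.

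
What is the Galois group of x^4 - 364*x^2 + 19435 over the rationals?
Gal(K/Q) = V_4 (Klein four-group, Z/2Z × Z/2Z)

f factors as (x^2 - 299)(x^2 - 65), so the splitting field is K = Q(sqrt(299), sqrt(65)). The elements 299, 65, 19435 are all non-squares in Q, so sqrt(299) and sqrt(65) generate independent quadratic extensions. Thus [K:Q] = 4 and Gal(K/Q) is generated by the two order-2 automorphisms sqrt(299) ↦ -sqrt(299) and sqrt(65) ↦ -sqrt(65), giving V_4.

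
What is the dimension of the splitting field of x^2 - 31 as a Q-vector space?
[K:Q] = 2

The polynomial x^2 - 31 is irreducible over Q since 31 is not a perfect square. Its splitting field is Q(sqrt(31)), which has degree 2 over Q.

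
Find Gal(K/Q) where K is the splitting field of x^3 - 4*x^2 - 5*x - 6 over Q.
Gal(K/Q) = S_3 (symmetric group of order 6)

Compute the discriminant of x^3 + (-4)*x^2 + (-5)*x + (-6): Δ = -3768. Since Δ is not a rational square, the Galois group is not contained in A_3; it must be the full S_3 (irreducibility of the cubic rules out anything smaller).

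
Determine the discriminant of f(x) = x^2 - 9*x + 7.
Δ = 53

For a quadratic a x^2 + b x + c the discriminant is Δ = b^2 - 4ac = (-9)^2 - 4*(1)*(7) = 81 - (28) = 53.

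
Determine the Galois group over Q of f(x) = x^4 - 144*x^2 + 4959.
Gal(K/Q) = V_4 (Klein four-group, Z/2Z × Z/2Z)

f factors as (x^2 - 87)(x^2 - 57), so the splitting field is K = Q(sqrt(87), sqrt(57)). The elements 87, 57, 4959 are all non-squares in Q, so sqrt(87) and sqrt(57) generate independent quadratic extensions. Thus [K:Q] = 4 and Gal(K/Q) is generated by the two order-2 automorphisms sqrt(87) ↦ -sqrt(87) and sqrt(57) ↦ -sqrt(57), giving V_4.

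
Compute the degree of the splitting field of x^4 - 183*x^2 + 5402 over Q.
[K:Q] = 4

f factors as (x^2 - 37)(x^2 - 146); the splitting field is K = Q(sqrt(37), sqrt(146)). Since 37, 146, and 5402 are all non-squares in Q, the three subfields Q(sqrt(37)), Q(sqrt(146)), Q(sqrt(5402)) are distinct degree-2 extensions, so [K:Q] = 4 (Klein four Galois group).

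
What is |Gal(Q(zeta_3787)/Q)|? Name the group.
|Gal(Q(zeta_3787)/Q)| = phi(3787) = 3240; group ≅ (Z/3787Z)^* ≅ Z/6Z × Z/540Z

The n-th cyclotomic polynomial Φ_3787(x) is the minimal polynomial of zeta_3787 over Q and has degree phi(3787) = 3240. So Q(zeta_3787) is a degree-3240 Galois extension with Galois group (Z/3787Z)^*. By CRT, (Z/3787Z)^* ≅ (Z/7Z)^* × (Z/541Z)^*. Each prime-power unit group is (Z/7Z)^* ≅ Z/6Z; (Z/541Z)^* ≅ Z/540Z. Hence Gal(Q(zeta_3787)/Q) ≅ Z/6Z × Z/540Z.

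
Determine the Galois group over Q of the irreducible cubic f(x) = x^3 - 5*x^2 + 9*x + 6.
Gal(K/Q) = S_3 (symmetric group of order 6)

Compute the discriminant of x^3 + (-5)*x^2 + (9)*x + (6): Δ = -3723. Since Δ is not a rational square, the Galois group is not contained in A_3; it must be the full S_3 (irreducibility of the cubic rules out anything smaller).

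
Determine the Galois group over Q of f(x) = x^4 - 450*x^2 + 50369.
Gal(K/Q) = V_4 (Klein four-group, Z/2Z × Z/2Z)

f factors as (x^2 - 209)(x^2 - 241), so the splitting field is K = Q(sqrt(209), sqrt(241)). The elements 209, 241, 50369 are all non-squares in Q, so sqrt(209) and sqrt(241) generate independent quadratic extensions. Thus [K:Q] = 4 and Gal(K/Q) is generated by the two order-2 automorphisms sqrt(209) ↦ -sqrt(209) and sqrt(241) ↦ -sqrt(241), giving V_4.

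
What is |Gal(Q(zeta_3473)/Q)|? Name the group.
|Gal(Q(zeta_3473)/Q)| = phi(3473) = 3300; group ≅ (Z/3473Z)^* ≅ Z/22Z × Z/150Z

The n-th cyclotomic polynomial Φ_3473(x) is the minimal polynomial of zeta_3473 over Q and has degree phi(3473) = 3300. So Q(zeta_3473) is a degree-3300 Galois extension with Galois group (Z/3473Z)^*. By CRT, (Z/3473Z)^* ≅ (Z/23Z)^* × (Z/151Z)^*. Each prime-power unit group is (Z/23Z)^* ≅ Z/22Z; (Z/151Z)^* ≅ Z/150Z. Hence Gal(Q(zeta_3473)/Q) ≅ Z/22Z × Z/150Z.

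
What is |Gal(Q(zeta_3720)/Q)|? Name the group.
|Gal(Q(zeta_3720)/Q)| = phi(3720) = 960; group ≅ (Z/3720Z)^* ≅ Z/2Z × Z/2Z × Z/2Z × Z/4Z × Z/30Z

The n-th cyclotomic polynomial Φ_3720(x) is the minimal polynomial of zeta_3720 over Q and has degree phi(3720) = 960. So Q(zeta_3720) is a degree-960 Galois extension with Galois group (Z/3720Z)^*. By CRT, (Z/3720Z)^* ≅ (Z/8Z)^* × (Z/3Z)^* × (Z/5Z)^* × (Z/31Z)^*. Each prime-power unit group is (Z/8Z)^* ≅ Z/2Z × Z/2Z; (Z/3Z)^* ≅ Z/2Z; (Z/5Z)^* ≅ Z/4Z; (Z/31Z)^* ≅ Z/30Z. Hence Gal(Q(zeta_3720)/Q) ≅ Z/2Z × Z/2Z × Z/2Z × Z/4Z × Z/30Z.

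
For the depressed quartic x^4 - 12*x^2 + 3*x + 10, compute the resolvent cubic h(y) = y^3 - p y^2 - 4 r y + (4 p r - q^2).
h(y) = y^3 + 12*y^2 - 40*y - 489

Identify coefficients: p = -12, q = 3, r = 10.
Plug into h(y) = y^3 - p y^2 - 4 r y + (4 p r - q^2):
  h(y) = y^3 - (-12) y^2 - 4*(10) y + (4*(-12)*(10) - (3)^2)
       = y^3 + (12) y^2 + (-40) y + (-489).
Simplifying: h(y) = y^3 + 12*y^2 - 40*y - 489.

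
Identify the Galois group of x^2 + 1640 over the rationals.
Gal(K/Q) = Z/2Z (cyclic of order 2)

x^2 + 1640 is irreducible over Q since -1640 is not a rational square. The splitting field Q(sqrt(-1640)) has degree 2 over Q, and its unique nontrivial automorphism is sqrt(-1640) ↦ -sqrt(-1640). Hence Gal(Q(sqrt(-1640))/Q) = Z/2Z.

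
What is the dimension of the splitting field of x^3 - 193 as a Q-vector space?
[K:Q] = 6

x^3 - 193 has one real root r = 193^(1/3) and two complex roots r*zeta_3, r*zeta_3^2 where zeta_3 = e^(2*pi*i/3). The splitting field is Q(r, zeta_3). [Q(r):Q] = 3 and [Q(zeta_3):Q] = 2 with gcd = 1, so [Q(r, zeta_3):Q] = 3 * 2 = 6.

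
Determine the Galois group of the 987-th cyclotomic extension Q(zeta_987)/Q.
|Gal(Q(zeta_987)/Q)| = phi(987) = 552; group ≅ (Z/987Z)^* ≅ Z/2Z × Z/6Z × Z/46Z

The n-th cyclotomic polynomial Φ_987(x) is the minimal polynomial of zeta_987 over Q and has degree phi(987) = 552. So Q(zeta_987) is a degree-552 Galois extension with Galois group (Z/987Z)^*. By CRT, (Z/987Z)^* ≅ (Z/3Z)^* × (Z/7Z)^* × (Z/47Z)^*. Each prime-power unit group is (Z/3Z)^* ≅ Z/2Z; (Z/7Z)^* ≅ Z/6Z; (Z/47Z)^* ≅ Z/46Z. Hence Gal(Q(zeta_987)/Q) ≅ Z/2Z × Z/6Z × Z/46Z.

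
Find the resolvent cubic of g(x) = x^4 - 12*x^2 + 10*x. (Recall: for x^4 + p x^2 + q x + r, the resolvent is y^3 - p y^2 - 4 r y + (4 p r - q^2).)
h(y) = y^3 + 12*y^2 - 100

Identify coefficients: p = -12, q = 10, r = 0.
Plug into h(y) = y^3 - p y^2 - 4 r y + (4 p r - q^2):
  h(y) = y^3 - (-12) y^2 - 4*(0) y + (4*(-12)*(0) - (10)^2)
       = y^3 + (12) y^2 + (0) y + (-100).
Simplifying: h(y) = y^3 + 12*y^2 - 100.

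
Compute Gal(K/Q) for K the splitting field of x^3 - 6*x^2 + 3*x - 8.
Gal(K/Q) = S_3 (symmetric group of order 6)

Compute the discriminant of x^3 + (-6)*x^2 + (3)*x + (-8): Δ = -5832. Since Δ is not a rational square, the Galois group is not contained in A_3; it must be the full S_3 (irreducibility of the cubic rules out anything smaller).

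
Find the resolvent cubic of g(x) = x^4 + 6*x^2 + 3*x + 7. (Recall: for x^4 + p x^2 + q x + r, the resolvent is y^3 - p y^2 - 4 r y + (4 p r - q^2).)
h(y) = y^3 - 6*y^2 - 28*y + 159

Identify coefficients: p = 6, q = 3, r = 7.
Plug into h(y) = y^3 - p y^2 - 4 r y + (4 p r - q^2):
  h(y) = y^3 - (6) y^2 - 4*(7) y + (4*(6)*(7) - (3)^2)
       = y^3 + (-6) y^2 + (-28) y + (159).
Simplifying: h(y) = y^3 - 6*y^2 - 28*y + 159.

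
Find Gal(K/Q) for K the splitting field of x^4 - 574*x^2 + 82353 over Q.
Gal(K/Q) = V_4 (Klein four-group, Z/2Z × Z/2Z)

f factors as (x^2 - 291)(x^2 - 283), so the splitting field is K = Q(sqrt(291), sqrt(283)). The elements 291, 283, 82353 are all non-squares in Q, so sqrt(291) and sqrt(283) generate independent quadratic extensions. Thus [K:Q] = 4 and Gal(K/Q) is generated by the two order-2 automorphisms sqrt(291) ↦ -sqrt(291) and sqrt(283) ↦ -sqrt(283), giving V_4.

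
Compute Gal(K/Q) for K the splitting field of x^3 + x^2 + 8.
Gal(K/Q) = S_3 (symmetric group of order 6)

Compute the discriminant of x^3 + (1)*x^2 + (0)*x + (8): Δ = -1760. Since Δ is not a rational square, the Galois group is not contained in A_3; it must be the full S_3 (irreducibility of the cubic rules out anything smaller).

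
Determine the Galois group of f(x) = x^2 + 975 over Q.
Gal(K/Q) = Z/2Z (cyclic of order 2)

x^2 + 975 is irreducible over Q since -975 is not a rational square. The splitting field Q(sqrt(-975)) has degree 2 over Q, and its unique nontrivial automorphism is sqrt(-975) ↦ -sqrt(-975). Hence Gal(Q(sqrt(-975))/Q) = Z/2Z.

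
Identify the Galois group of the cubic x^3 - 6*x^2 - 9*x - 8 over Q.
Gal(K/Q) = S_3 (symmetric group of order 6)

Compute the discriminant of x^3 + (-6)*x^2 + (-9)*x + (-8): Δ = -10584. Since Δ is not a rational square, the Galois group is not contained in A_3; it must be the full S_3 (irreducibility of the cubic rules out anything smaller).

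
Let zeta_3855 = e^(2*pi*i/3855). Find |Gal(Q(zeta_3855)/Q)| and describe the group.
|Gal(Q(zeta_3855)/Q)| = phi(3855) = 2048; group ≅ (Z/3855Z)^* ≅ Z/2Z × Z/4Z × Z/256Z

The n-th cyclotomic polynomial Φ_3855(x) is the minimal polynomial of zeta_3855 over Q and has degree phi(3855) = 2048. So Q(zeta_3855) is a degree-2048 Galois extension with Galois group (Z/3855Z)^*. By CRT, (Z/3855Z)^* ≅ (Z/3Z)^* × (Z/5Z)^* × (Z/257Z)^*. Each prime-power unit group is (Z/3Z)^* ≅ Z/2Z; (Z/5Z)^* ≅ Z/4Z; (Z/257Z)^* ≅ Z/256Z. Hence Gal(Q(zeta_3855)/Q) ≅ Z/2Z × Z/4Z × Z/256Z.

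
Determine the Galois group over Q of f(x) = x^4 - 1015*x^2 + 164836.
Gal(K/Q) = Z/2Z (cyclic of order 2)

f factors as (x^2 - 812)(x^2 - 203), so the splitting field is K = Q(sqrt(812), sqrt(203)). The squarefree part of 812 is 203 and the squarefree part of 203 is also 203, so sqrt(812) and sqrt(203) are both rational multiples of sqrt(203). Hence Q(sqrt(812)) = Q(sqrt(203)) = Q(sqrt(203)), and the splitting field collapses to a single degree-2 extension with Galois group Z/2Z.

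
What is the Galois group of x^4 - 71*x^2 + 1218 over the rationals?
Gal(K/Q) = V_4 (Klein four-group, Z/2Z × Z/2Z)

f factors as (x^2 - 29)(x^2 - 42), so the splitting field is K = Q(sqrt(29), sqrt(42)). The elements 29, 42, 1218 are all non-squares in Q, so sqrt(29) and sqrt(42) generate independent quadratic extensions. Thus [K:Q] = 4 and Gal(K/Q) is generated by the two order-2 automorphisms sqrt(29) ↦ -sqrt(29) and sqrt(42) ↦ -sqrt(42), giving V_4.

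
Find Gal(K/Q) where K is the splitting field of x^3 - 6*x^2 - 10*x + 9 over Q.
Gal(K/Q) = S_3 (symmetric group of order 6)

Compute the discriminant of x^3 + (-6)*x^2 + (-10)*x + (9): Δ = 22909. Since Δ is not a rational square, the Galois group is not contained in A_3; it must be the full S_3 (irreducibility of the cubic rules out anything smaller).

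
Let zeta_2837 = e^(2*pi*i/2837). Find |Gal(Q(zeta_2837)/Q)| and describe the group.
|Gal(Q(zeta_2837)/Q)| = phi(2837) = 2836; group ≅ (Z/2837Z)^* ≅ Z/2836Z

The n-th cyclotomic polynomial Φ_2837(x) is the minimal polynomial of zeta_2837 over Q and has degree phi(2837) = 2836. So Q(zeta_2837) is a degree-2836 Galois extension with Galois group (Z/2837Z)^*. (Z/2837Z)^* is cyclic since 2837 is an odd prime power (or 4). Hence Gal(Q(zeta_2837)/Q) ≅ Z/2836Z.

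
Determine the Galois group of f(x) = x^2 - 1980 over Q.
Gal(K/Q) = Z/2Z (cyclic of order 2)

x^2 - 1980 is irreducible over Q since 1980 is not a rational square. The splitting field Q(sqrt(1980)) has degree 2 over Q, and its unique nontrivial automorphism is sqrt(1980) ↦ -sqrt(1980). Hence Gal(Q(sqrt(1980))/Q) = Z/2Z.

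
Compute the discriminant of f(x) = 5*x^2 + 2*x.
Δ = 4

For a quadratic a x^2 + b x + c the discriminant is Δ = b^2 - 4ac = (2)^2 - 4*(5)*(0) = 4 - (0) = 4.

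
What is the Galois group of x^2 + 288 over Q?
Gal(K/Q) = Z/2Z (cyclic of order 2)

x^2 + 288 is irreducible over Q since -288 is not a rational square. The splitting field Q(sqrt(-288)) has degree 2 over Q, and its unique nontrivial automorphism is sqrt(-288) ↦ -sqrt(-288). Hence Gal(Q(sqrt(-288))/Q) = Z/2Z.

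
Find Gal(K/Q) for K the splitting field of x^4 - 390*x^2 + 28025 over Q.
Gal(K/Q) = V_4 (Klein four-group, Z/2Z × Z/2Z)

f factors as (x^2 - 295)(x^2 - 95), so the splitting field is K = Q(sqrt(295), sqrt(95)). The elements 295, 95, 28025 are all non-squares in Q, so sqrt(295) and sqrt(95) generate independent quadratic extensions. Thus [K:Q] = 4 and Gal(K/Q) is generated by the two order-2 automorphisms sqrt(295) ↦ -sqrt(295) and sqrt(95) ↦ -sqrt(95), giving V_4.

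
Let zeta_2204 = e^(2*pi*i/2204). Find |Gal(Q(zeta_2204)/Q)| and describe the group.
|Gal(Q(zeta_2204)/Q)| = phi(2204) = 1008; group ≅ (Z/2204Z)^* ≅ Z/2Z × Z/18Z × Z/28Z

The n-th cyclotomic polynomial Φ_2204(x) is the minimal polynomial of zeta_2204 over Q and has degree phi(2204) = 1008. So Q(zeta_2204) is a degree-1008 Galois extension with Galois group (Z/2204Z)^*. By CRT, (Z/2204Z)^* ≅ (Z/4Z)^* × (Z/19Z)^* × (Z/29Z)^*. Each prime-power unit group is (Z/4Z)^* ≅ Z/2Z; (Z/19Z)^* ≅ Z/18Z; (Z/29Z)^* ≅ Z/28Z. Hence Gal(Q(zeta_2204)/Q) ≅ Z/2Z × Z/18Z × Z/28Z.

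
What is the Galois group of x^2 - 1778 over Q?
Gal(K/Q) = Z/2Z (cyclic of order 2)

x^2 - 1778 is irreducible over Q since 1778 is not a rational square. The splitting field Q(sqrt(1778)) has degree 2 over Q, and its unique nontrivial automorphism is sqrt(1778) ↦ -sqrt(1778). Hence Gal(Q(sqrt(1778))/Q) = Z/2Z.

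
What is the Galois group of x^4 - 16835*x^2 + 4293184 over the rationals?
Gal(K/Q) = Z/2Z (cyclic of order 2)

f factors as (x^2 - 259)(x^2 - 16576), so the splitting field is K = Q(sqrt(259), sqrt(16576)). The squarefree part of 259 is 259 and the squarefree part of 16576 is also 259, so sqrt(259) and sqrt(16576) are both rational multiples of sqrt(259). Hence Q(sqrt(259)) = Q(sqrt(16576)) = Q(sqrt(259)), and the splitting field collapses to a single degree-2 extension with Galois group Z/2Z.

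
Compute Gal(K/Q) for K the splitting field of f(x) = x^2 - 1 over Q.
Gal(K/Q) = trivial group (order 1)

x^2 - 1 factors as (x - 1)(x + 1) over Q, so its splitting field is Q itself and the Galois group is trivial.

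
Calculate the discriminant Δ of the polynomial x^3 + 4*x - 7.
Δ = -1579

For a depressed cubic x^3 + p x + q the discriminant is Δ = -4 p^3 - 27 q^2 = -4*(4)^3 - 27*(-7)^2 = -256 - 1323 = -1579.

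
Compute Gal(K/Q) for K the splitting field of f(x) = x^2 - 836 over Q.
Gal(K/Q) = Z/2Z (cyclic of order 2)

x^2 - 836 is irreducible over Q since 836 is not a rational square. The splitting field Q(sqrt(836)) has degree 2 over Q, and its unique nontrivial automorphism is sqrt(836) ↦ -sqrt(836). Hence Gal(Q(sqrt(836))/Q) = Z/2Z.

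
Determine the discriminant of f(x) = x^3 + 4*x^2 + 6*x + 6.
Δ = -204

For x^3 + a x^2 + b x + c the discriminant is Δ = 18 a b c - 4 a^3 c + a^2 b^2 - 4 b^3 - 27 c^2.
Plug a = 4, b = 6, c = 6:
  18*(4)*(6)*(6) - 4*(4)^3*(6) + (4)^2*(6)^2 - 4*(6)^3 - 27*(6)^2
  = 2592 + (-1536) + 576 + (-864) + (-972)
  = -204.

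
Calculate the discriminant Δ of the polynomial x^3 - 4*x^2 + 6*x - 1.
Δ = -139

For x^3 + a x^2 + b x + c the discriminant is Δ = 18 a b c - 4 a^3 c + a^2 b^2 - 4 b^3 - 27 c^2.
Plug a = -4, b = 6, c = -1:
  18*(-4)*(6)*(-1) - 4*(-4)^3*(-1) + (-4)^2*(6)^2 - 4*(6)^3 - 27*(-1)^2
  = 432 + (-256) + 576 + (-864) + (-27)
  = -139.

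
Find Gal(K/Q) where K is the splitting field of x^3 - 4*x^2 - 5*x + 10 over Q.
Gal(K/Q) = S_3 (symmetric group of order 6)

Compute the discriminant of x^3 + (-4)*x^2 + (-5)*x + (10): Δ = 4360. Since Δ is not a rational square, the Galois group is not contained in A_3; it must be the full S_3 (irreducibility of the cubic rules out anything smaller).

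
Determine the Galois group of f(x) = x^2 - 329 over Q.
Gal(K/Q) = Z/2Z (cyclic of order 2)

x^2 - 329 is irreducible over Q since 329 is not a rational square. The splitting field Q(sqrt(329)) has degree 2 over Q, and its unique nontrivial automorphism is sqrt(329) ↦ -sqrt(329). Hence Gal(Q(sqrt(329))/Q) = Z/2Z.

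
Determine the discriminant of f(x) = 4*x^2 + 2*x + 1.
Δ = -12

For a quadratic a x^2 + b x + c the discriminant is Δ = b^2 - 4ac = (2)^2 - 4*(4)*(1) = 4 - (16) = -12.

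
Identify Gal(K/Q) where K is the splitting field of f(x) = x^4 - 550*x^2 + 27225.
Gal(K/Q) = Z/2Z (cyclic of order 2)

f factors as (x^2 - 55)(x^2 - 495), so the splitting field is K = Q(sqrt(55), sqrt(495)). The squarefree part of 55 is 55 and the squarefree part of 495 is also 55, so sqrt(55) and sqrt(495) are both rational multiples of sqrt(55). Hence Q(sqrt(55)) = Q(sqrt(495)) = Q(sqrt(55)), and the splitting field collapses to a single degree-2 extension with Galois group Z/2Z.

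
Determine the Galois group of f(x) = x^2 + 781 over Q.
Gal(K/Q) = Z/2Z (cyclic of order 2)

x^2 + 781 is irreducible over Q since -781 is not a rational square. The splitting field Q(sqrt(-781)) has degree 2 over Q, and its unique nontrivial automorphism is sqrt(-781) ↦ -sqrt(-781). Hence Gal(Q(sqrt(-781))/Q) = Z/2Z.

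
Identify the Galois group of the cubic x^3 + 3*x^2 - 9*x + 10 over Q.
Gal(K/Q) = S_3 (symmetric group of order 6)

Compute the discriminant of x^3 + (3)*x^2 + (-9)*x + (10): Δ = -4995. Since Δ is not a rational square, the Galois group is not contained in A_3; it must be the full S_3 (irreducibility of the cubic rules out anything smaller).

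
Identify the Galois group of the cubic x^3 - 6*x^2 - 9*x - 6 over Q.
Gal(K/Q) = S_3 (symmetric group of order 6)

Compute the discriminant of x^3 + (-6)*x^2 + (-9)*x + (-6): Δ = -6156. Since Δ is not a rational square, the Galois group is not contained in A_3; it must be the full S_3 (irreducibility of the cubic rules out anything smaller).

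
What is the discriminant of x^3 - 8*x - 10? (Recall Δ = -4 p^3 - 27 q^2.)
Δ = -652

For a depressed cubic x^3 + p x + q the discriminant is Δ = -4 p^3 - 27 q^2 = -4*(-8)^3 - 27*(-10)^2 = 2048 - 2700 = -652.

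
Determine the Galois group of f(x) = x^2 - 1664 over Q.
Gal(K/Q) = Z/2Z (cyclic of order 2)

x^2 - 1664 is irreducible over Q since 1664 is not a rational square. The splitting field Q(sqrt(1664)) has degree 2 over Q, and its unique nontrivial automorphism is sqrt(1664) ↦ -sqrt(1664). Hence Gal(Q(sqrt(1664))/Q) = Z/2Z.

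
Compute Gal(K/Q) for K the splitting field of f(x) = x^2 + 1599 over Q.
Gal(K/Q) = Z/2Z (cyclic of order 2)

x^2 + 1599 is irreducible over Q since -1599 is not a rational square. The splitting field Q(sqrt(-1599)) has degree 2 over Q, and its unique nontrivial automorphism is sqrt(-1599) ↦ -sqrt(-1599). Hence Gal(Q(sqrt(-1599))/Q) = Z/2Z.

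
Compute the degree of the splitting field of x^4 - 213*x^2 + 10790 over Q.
[K:Q] = 4

f factors as (x^2 - 130)(x^2 - 83); the splitting field is K = Q(sqrt(130), sqrt(83)). Since 130, 83, and 10790 are all non-squares in Q, the three subfields Q(sqrt(130)), Q(sqrt(83)), Q(sqrt(10790)) are distinct degree-2 extensions, so [K:Q] = 4 (Klein four Galois group).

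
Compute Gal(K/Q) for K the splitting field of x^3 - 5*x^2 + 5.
Gal(K/Q) = S_3 (symmetric group of order 6)

Compute the discriminant of x^3 + (-5)*x^2 + (0)*x + (5): Δ = 1825. Since Δ is not a rational square, the Galois group is not contained in A_3; it must be the full S_3 (irreducibility of the cubic rules out anything smaller).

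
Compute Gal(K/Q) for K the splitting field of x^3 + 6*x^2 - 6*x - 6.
Gal(K/Q) = S_3 (symmetric group of order 6)

Compute the discriminant of x^3 + (6)*x^2 + (-6)*x + (-6): Δ = 10260. Since Δ is not a rational square, the Galois group is not contained in A_3; it must be the full S_3 (irreducibility of the cubic rules out anything smaller).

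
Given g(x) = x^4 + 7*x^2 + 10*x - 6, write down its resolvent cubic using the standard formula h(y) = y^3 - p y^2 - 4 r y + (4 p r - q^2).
h(y) = y^3 - 7*y^2 + 24*y - 268

Identify coefficients: p = 7, q = 10, r = -6.
Plug into h(y) = y^3 - p y^2 - 4 r y + (4 p r - q^2):
  h(y) = y^3 - (7) y^2 - 4*(-6) y + (4*(7)*(-6) - (10)^2)
       = y^3 + (-7) y^2 + (24) y + (-268).
Simplifying: h(y) = y^3 - 7*y^2 + 24*y - 268.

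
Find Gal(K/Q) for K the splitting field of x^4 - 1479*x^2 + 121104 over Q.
Gal(K/Q) = Z/2Z (cyclic of order 2)

f factors as (x^2 - 1392)(x^2 - 87), so the splitting field is K = Q(sqrt(1392), sqrt(87)). The squarefree part of 1392 is 87 and the squarefree part of 87 is also 87, so sqrt(1392) and sqrt(87) are both rational multiples of sqrt(87). Hence Q(sqrt(1392)) = Q(sqrt(87)) = Q(sqrt(87)), and the splitting field collapses to a single degree-2 extension with Galois group Z/2Z.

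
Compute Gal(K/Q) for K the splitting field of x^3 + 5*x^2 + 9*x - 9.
Gal(K/Q) = S_3 (symmetric group of order 6)

Compute the discriminant of x^3 + (5)*x^2 + (9)*x + (-9): Δ = -5868. Since Δ is not a rational square, the Galois group is not contained in A_3; it must be the full S_3 (irreducibility of the cubic rules out anything smaller).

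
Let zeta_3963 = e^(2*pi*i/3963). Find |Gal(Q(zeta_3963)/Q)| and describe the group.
|Gal(Q(zeta_3963)/Q)| = phi(3963) = 2640; group ≅ (Z/3963Z)^* ≅ Z/2Z × Z/1320Z

The n-th cyclotomic polynomial Φ_3963(x) is the minimal polynomial of zeta_3963 over Q and has degree phi(3963) = 2640. So Q(zeta_3963) is a degree-2640 Galois extension with Galois group (Z/3963Z)^*. By CRT, (Z/3963Z)^* ≅ (Z/3Z)^* × (Z/1321Z)^*. Each prime-power unit group is (Z/3Z)^* ≅ Z/2Z; (Z/1321Z)^* ≅ Z/1320Z. Hence Gal(Q(zeta_3963)/Q) ≅ Z/2Z × Z/1320Z.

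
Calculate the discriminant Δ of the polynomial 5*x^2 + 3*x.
Δ = 9

For a quadratic a x^2 + b x + c the discriminant is Δ = b^2 - 4ac = (3)^2 - 4*(5)*(0) = 9 - (0) = 9.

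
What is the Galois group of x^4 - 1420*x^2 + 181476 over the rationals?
Gal(K/Q) = Z/2Z (cyclic of order 2)

f factors as (x^2 - 1278)(x^2 - 142), so the splitting field is K = Q(sqrt(1278), sqrt(142)). The squarefree part of 1278 is 142 and the squarefree part of 142 is also 142, so sqrt(1278) and sqrt(142) are both rational multiples of sqrt(142). Hence Q(sqrt(1278)) = Q(sqrt(142)) = Q(sqrt(142)), and the splitting field collapses to a single degree-2 extension with Galois group Z/2Z.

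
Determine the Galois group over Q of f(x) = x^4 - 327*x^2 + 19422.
Gal(K/Q) = V_4 (Klein four-group, Z/2Z × Z/2Z)

f factors as (x^2 - 78)(x^2 - 249), so the splitting field is K = Q(sqrt(78), sqrt(249)). The elements 78, 249, 19422 are all non-squares in Q, so sqrt(78) and sqrt(249) generate independent quadratic extensions. Thus [K:Q] = 4 and Gal(K/Q) is generated by the two order-2 automorphisms sqrt(78) ↦ -sqrt(78) and sqrt(249) ↦ -sqrt(249), giving V_4.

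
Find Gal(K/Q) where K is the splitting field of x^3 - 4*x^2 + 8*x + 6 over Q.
Gal(K/Q) = S_3 (symmetric group of order 6)

Compute the discriminant of x^3 + (-4)*x^2 + (8)*x + (6): Δ = -3916. Since Δ is not a rational square, the Galois group is not contained in A_3; it must be the full S_3 (irreducibility of the cubic rules out anything smaller).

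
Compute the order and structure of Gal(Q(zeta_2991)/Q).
|Gal(Q(zeta_2991)/Q)| = phi(2991) = 1992; group ≅ (Z/2991Z)^* ≅ Z/2Z × Z/996Z

The n-th cyclotomic polynomial Φ_2991(x) is the minimal polynomial of zeta_2991 over Q and has degree phi(2991) = 1992. So Q(zeta_2991) is a degree-1992 Galois extension with Galois group (Z/2991Z)^*. By CRT, (Z/2991Z)^* ≅ (Z/3Z)^* × (Z/997Z)^*. Each prime-power unit group is (Z/3Z)^* ≅ Z/2Z; (Z/997Z)^* ≅ Z/996Z. Hence Gal(Q(zeta_2991)/Q) ≅ Z/2Z × Z/996Z.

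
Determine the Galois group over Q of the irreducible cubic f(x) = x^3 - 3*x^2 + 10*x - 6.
Gal(K/Q) = S_3 (symmetric group of order 6)

Compute the discriminant of x^3 + (-3)*x^2 + (10)*x + (-6): Δ = -1480. Since Δ is not a rational square, the Galois group is not contained in A_3; it must be the full S_3 (irreducibility of the cubic rules out anything smaller).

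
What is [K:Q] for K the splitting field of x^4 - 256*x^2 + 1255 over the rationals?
[K:Q] = 4

f factors as (x^2 - 5)(x^2 - 251); the splitting field is K = Q(sqrt(5), sqrt(251)). Since 5, 251, and 1255 are all non-squares in Q, the three subfields Q(sqrt(5)), Q(sqrt(251)), Q(sqrt(1255)) are distinct degree-2 extensions, so [K:Q] = 4 (Klein four Galois group).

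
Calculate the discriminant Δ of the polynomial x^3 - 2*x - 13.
Δ = -4531

For a depressed cubic x^3 + p x + q the discriminant is Δ = -4 p^3 - 27 q^2 = -4*(-2)^3 - 27*(-13)^2 = 32 - 4563 = -4531.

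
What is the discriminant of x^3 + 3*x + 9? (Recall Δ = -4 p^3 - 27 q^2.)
Δ = -2295

For a depressed cubic x^3 + p x + q the discriminant is Δ = -4 p^3 - 27 q^2 = -4*(3)^3 - 27*(9)^2 = -108 - 2187 = -2295.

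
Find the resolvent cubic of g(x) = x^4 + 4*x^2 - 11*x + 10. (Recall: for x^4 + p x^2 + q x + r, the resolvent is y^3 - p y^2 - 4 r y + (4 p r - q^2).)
h(y) = y^3 - 4*y^2 - 40*y + 39

Identify coefficients: p = 4, q = -11, r = 10.
Plug into h(y) = y^3 - p y^2 - 4 r y + (4 p r - q^2):
  h(y) = y^3 - (4) y^2 - 4*(10) y + (4*(4)*(10) - (-11)^2)
       = y^3 + (-4) y^2 + (-40) y + (39).
Simplifying: h(y) = y^3 - 4*y^2 - 40*y + 39.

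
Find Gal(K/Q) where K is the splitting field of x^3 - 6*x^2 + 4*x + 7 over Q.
Gal(K/Q) = S_3 (symmetric group of order 6)

Compute the discriminant of x^3 + (-6)*x^2 + (4)*x + (7): Δ = 2021. Since Δ is not a rational square, the Galois group is not contained in A_3; it must be the full S_3 (irreducibility of the cubic rules out anything smaller).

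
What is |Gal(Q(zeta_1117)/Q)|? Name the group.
|Gal(Q(zeta_1117)/Q)| = phi(1117) = 1116; group ≅ (Z/1117Z)^* ≅ Z/1116Z

The n-th cyclotomic polynomial Φ_1117(x) is the minimal polynomial of zeta_1117 over Q and has degree phi(1117) = 1116. So Q(zeta_1117) is a degree-1116 Galois extension with Galois group (Z/1117Z)^*. (Z/1117Z)^* is cyclic since 1117 is an odd prime power (or 4). Hence Gal(Q(zeta_1117)/Q) ≅ Z/1116Z.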